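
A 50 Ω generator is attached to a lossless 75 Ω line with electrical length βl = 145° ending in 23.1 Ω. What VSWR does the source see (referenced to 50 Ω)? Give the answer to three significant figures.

VSWR ≈ 3.11

tan(βl) = -0.7
Z_in = Z_0·(Z_L + jZ_0·tanβl)/(Z_0 + jZ_L·tanβl) = 32.9 − j45.4 Ω
Γ_s = (Z_in − Z_s)/(Z_in + Z_s) = (-17.1 − j45.4)/(82.9 − j45.4), |Γ_s| = 0.513
VSWR = (1 + |Γ_s|)/(1 − |Γ_s|)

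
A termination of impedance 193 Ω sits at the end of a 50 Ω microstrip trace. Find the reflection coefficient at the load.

Γ = 0.588

Γ = (Z_L − Z_0)/(Z_L + Z_0) = (193 − 50)/(193 + 50) = 143/243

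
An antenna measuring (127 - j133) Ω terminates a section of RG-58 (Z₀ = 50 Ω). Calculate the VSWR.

Γ = (Z_L − Z_0)/(Z_L + Z_0) = (77 − j133)/(177 − j133)
|Γ| = 154/221 = 0.694
VSWR = (1 + |Γ|)/(1 − |Γ|) = 1.69/0.306

VSWR ≈ 5.54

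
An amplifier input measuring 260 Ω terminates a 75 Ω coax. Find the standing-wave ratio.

VSWR ≈ 3.47

Γ = (260 − 75)/(260 + 75) = 0.552
VSWR = (1 + 0.552)/(1 − 0.552)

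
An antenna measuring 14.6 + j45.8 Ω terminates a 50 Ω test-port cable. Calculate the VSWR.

VSWR ≈ 6.43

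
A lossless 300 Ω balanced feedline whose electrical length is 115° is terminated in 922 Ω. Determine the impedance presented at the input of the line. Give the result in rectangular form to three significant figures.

tan(βl) = tan(115°) = -2.14
Z_in = Z_0·(Z_L + jZ_0·tanβl)/(Z_0 + jZ_L·tanβl)
     = 300·(922 − j643)/(300 − j1980)

Z_in ≈ 116 + j122 Ω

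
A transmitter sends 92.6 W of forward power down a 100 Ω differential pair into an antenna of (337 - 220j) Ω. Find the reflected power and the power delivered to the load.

P_reflected ≈ 40.5 W; P_delivered ≈ 52.1 W

|Γ| = |(237 − j220)/(437 − j220)| = 0.661
|Γ|² = 0.437
P_refl = |Γ|²·P_inc = 40.5 W, P_del = (1 − |Γ|²)·P_inc = 52.1 W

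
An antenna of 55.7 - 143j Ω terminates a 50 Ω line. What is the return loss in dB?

Γ = (5.7 − j143)/(105.7 − j143), |Γ| = 0.805
RL = −20·log₁₀|Γ| = −20·log₁₀(0.805)

RL ≈ 1.89 dB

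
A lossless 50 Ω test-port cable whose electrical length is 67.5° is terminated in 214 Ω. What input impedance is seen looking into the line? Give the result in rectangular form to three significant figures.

Z_in ≈ 13.6 − j19.4 Ω

tan(βl) = tan(67.5°) = 2.41
Z_in = Z_0·(Z_L + jZ_0·tanβl)/(Z_0 + jZ_L·tanβl)
     = 50·(214 + j121)/(50 + j517)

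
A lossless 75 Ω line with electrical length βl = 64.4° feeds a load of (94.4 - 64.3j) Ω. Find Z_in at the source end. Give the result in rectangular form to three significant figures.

Z_in ≈ 34.4 + j0.633 Ω

tan(βl) = tan(64.4°) = 2.09
Z_in = Z_0·(Z_L + jZ_0·tanβl)/(Z_0 + jZ_L·tanβl)
     = 75·(94.4 + j92.2)/(209 + j197)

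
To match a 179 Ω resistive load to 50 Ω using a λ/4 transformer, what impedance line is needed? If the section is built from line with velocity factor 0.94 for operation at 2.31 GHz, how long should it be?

Z_qwt = √(Z_0·R_L) = √(50 × 179) = √8950
λ = 0.94·c/f = 0.122 m, so l = λ/4 = 0.0305 m

Z_qwt ≈ 94.6 Ω; length ≈ 3.05 cm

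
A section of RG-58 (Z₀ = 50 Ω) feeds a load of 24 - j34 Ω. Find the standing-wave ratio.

VSWR ≈ 3.22

Γ = (Z_L − Z_0)/(Z_L + Z_0) = (-26 − j34)/(74 − j34)
|Γ| = 42.8/81.4 = 0.526
VSWR = (1 + |Γ|)/(1 − |Γ|) = 1.53/0.474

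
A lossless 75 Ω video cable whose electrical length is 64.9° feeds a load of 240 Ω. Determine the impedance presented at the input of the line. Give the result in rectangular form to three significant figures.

tan(βl) = tan(64.9°) = 2.13
Z_in = Z_0·(Z_L + jZ_0·tanβl)/(Z_0 + jZ_L·tanβl)
     = 75·(240 + j160)/(75 + j512)

Z_in ≈ 28 − j31 Ω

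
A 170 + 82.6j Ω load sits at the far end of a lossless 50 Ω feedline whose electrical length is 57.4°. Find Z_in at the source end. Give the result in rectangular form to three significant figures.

tan(βl) = tan(57.4°) = 1.56
Z_in = Z_0·(Z_L + jZ_0·tanβl)/(Z_0 + jZ_L·tanβl)
     = 50·(170 + j161)/(-79.2 + j266)

Z_in ≈ 19 − j37.6 Ω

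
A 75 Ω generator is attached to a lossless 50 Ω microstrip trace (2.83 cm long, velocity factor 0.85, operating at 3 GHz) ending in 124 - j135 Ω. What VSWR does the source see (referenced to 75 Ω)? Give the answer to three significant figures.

λ = v/f = 0.85·c / 3 GHz = 0.085 m
βl = 2π·l/λ = 2π × 0.333 = 120°
tan(βl) = -1.74
Z_in = Z_0·(Z_L + jZ_0·tanβl)/(Z_0 + jZ_L·tanβl) = 15.5 + j41.9 Ω
Γ_s = (Z_in − Z_s)/(Z_in + Z_s) = (-59.5 + j41.9)/(90.5 + j41.9), |Γ_s| = 0.731
VSWR = (1 + |Γ_s|)/(1 − |Γ_s|)

VSWR ≈ 6.42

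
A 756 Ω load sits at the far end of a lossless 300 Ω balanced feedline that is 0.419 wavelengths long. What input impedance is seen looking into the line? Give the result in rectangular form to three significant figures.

Z_in ≈ 333 + j301 Ω

βl = 2π × 0.419 = 151°
tan(βl) = tan(151°) = -0.558
Z_in = Z_0·(Z_L + jZ_0·tanβl)/(Z_0 + jZ_L·tanβl)
     = 300·(756 − j167)/(300 − j422)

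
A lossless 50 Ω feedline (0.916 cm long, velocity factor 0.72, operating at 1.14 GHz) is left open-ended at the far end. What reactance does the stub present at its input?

X_in ≈ -160 Ω (capacitive)

λ = v/f = 0.72·c / 1.14 GHz = 0.189 m
βl = 2π·l/λ = 2π × 0.0483 = 17.4°
tan(βl) = 0.313
For an open-ended stub, Z_in = −jZ_0·cot(βl) = −jZ_0/tan(βl)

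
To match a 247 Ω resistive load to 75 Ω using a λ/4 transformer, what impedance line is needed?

Z_qwt ≈ 136 Ω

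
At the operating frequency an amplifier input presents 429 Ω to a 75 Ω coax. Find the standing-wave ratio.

VSWR ≈ 5.72

Γ = (429 − 75)/(429 + 75) = 0.702
VSWR = (1 + 0.702)/(1 − 0.702)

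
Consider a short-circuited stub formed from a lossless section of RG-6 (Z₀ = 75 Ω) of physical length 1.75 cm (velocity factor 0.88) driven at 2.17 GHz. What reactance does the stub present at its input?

λ = v/f = 0.88·c / 2.17 GHz = 0.122 m
βl = 2π·l/λ = 2π × 0.144 = 51.8°
tan(βl) = 1.27
For a short-circuited stub, Z_in = jZ_0·tan(βl)

X_in ≈ 95.3 Ω (inductive)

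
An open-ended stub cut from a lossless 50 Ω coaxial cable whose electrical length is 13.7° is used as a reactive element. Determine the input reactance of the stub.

tan(βl) = 0.244
For an open-ended stub, Z_in = −jZ_0·cot(βl) = −jZ_0/tan(βl)

X_in ≈ -205 Ω (capacitive)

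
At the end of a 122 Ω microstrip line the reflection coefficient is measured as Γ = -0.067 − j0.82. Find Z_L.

Z_L = Z_0·(1 + Γ)/(1 − Γ) = 122·(0.933 − j0.82)/(1.07 + j0.82)

Z_L ≈ 21.8 − j110 Ω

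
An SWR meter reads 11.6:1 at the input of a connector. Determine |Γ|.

|Γ| = (S − 1)/(S + 1) = (11.6 − 1)/(11.6 + 1) = 10.6/12.6

|Γ| ≈ 0.841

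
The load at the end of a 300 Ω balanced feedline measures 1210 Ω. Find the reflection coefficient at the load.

Γ = (Z_L − Z_0)/(Z_L + Z_0) = (1210 − 300)/(1210 + 300) = 910/1510

Γ = 0.603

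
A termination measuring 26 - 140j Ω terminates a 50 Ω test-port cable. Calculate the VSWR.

VSWR ≈ 17.5

Γ = (Z_L − Z_0)/(Z_L + Z_0) = (-24 − j140)/(76 − j140)
|Γ| = 142/159 = 0.892
VSWR = (1 + |Γ|)/(1 − |Γ|) = 1.89/0.108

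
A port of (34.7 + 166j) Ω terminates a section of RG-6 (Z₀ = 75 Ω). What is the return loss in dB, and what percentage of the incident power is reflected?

RL ≈ 1.32 dB; 73.7% of incident power reflected

Γ = (-40.3 + j166)/(109.7 + j166), |Γ| = 0.859
RL = −20·log₁₀(0.859) = 1.32 dB
P_refl/P_inc = |Γ|² = 0.737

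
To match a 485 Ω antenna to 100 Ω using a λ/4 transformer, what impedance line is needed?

Z_qwt = √(Z_0·R_L) = √(100 × 485) = √48500

Z_qwt ≈ 220 Ω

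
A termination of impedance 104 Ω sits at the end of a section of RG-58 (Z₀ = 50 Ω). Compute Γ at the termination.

Γ = 0.351

Γ = (Z_L − Z_0)/(Z_L + Z_0) = (104 − 50)/(104 + 50) = 54/154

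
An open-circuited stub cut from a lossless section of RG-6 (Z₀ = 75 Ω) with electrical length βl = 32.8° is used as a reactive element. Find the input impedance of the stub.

Z_in ≈ −j116 Ω

tan(βl) = 0.644
For an open-circuited stub, Z_in = −jZ_0·cot(βl) = −jZ_0/tan(βl)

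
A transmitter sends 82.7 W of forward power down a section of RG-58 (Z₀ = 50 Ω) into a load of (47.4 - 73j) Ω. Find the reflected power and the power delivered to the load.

P_reflected ≈ 29.8 W; P_delivered ≈ 52.9 W

|Γ| = |(-2.6 − j73)/(97.4 − j73)| = 0.6
|Γ|² = 0.36
P_refl = |Γ|²·P_inc = 29.8 W, P_del = (1 − |Γ|²)·P_inc = 52.9 W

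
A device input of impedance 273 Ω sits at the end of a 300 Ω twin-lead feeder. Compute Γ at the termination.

Γ = (Z_L − Z_0)/(Z_L + Z_0) = (273 − 300)/(273 + 300) = -27/573

Γ = -0.0471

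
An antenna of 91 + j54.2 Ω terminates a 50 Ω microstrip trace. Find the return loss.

Γ = (41 + j54.2)/(141 + j54.2), |Γ| = 0.45
RL = −20·log₁₀|Γ| = −20·log₁₀(0.45)

RL ≈ 6.94 dB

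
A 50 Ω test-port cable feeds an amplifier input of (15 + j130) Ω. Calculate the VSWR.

Γ = (Z_L − Z_0)/(Z_L + Z_0) = (-35 + j130)/(65 + j130)
|Γ| = 135/145 = 0.926
VSWR = (1 + |Γ|)/(1 − |Γ|) = 1.93/0.0737

VSWR ≈ 26.1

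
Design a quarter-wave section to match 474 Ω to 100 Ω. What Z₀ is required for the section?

Z_qwt = √(Z_0·R_L) = √(100 × 474) = √47400

Z_qwt ≈ 218 Ω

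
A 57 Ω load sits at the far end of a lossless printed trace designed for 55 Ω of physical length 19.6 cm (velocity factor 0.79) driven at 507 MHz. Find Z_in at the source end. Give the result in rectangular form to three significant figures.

Z_in ≈ 56 + j1.7 Ω

λ = v/f = 0.79·c / 507 MHz = 0.467 m
βl = 2π·l/λ = 2π × 0.419 = 151°
tan(βl) = tan(151°) = -0.556
Z_in = Z_0·(Z_L + jZ_0·tanβl)/(Z_0 + jZ_L·tanβl)
     = 55·(57 − j30.6)/(55 − j31.7)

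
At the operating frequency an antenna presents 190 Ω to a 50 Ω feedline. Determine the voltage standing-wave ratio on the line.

Γ = (190 − 50)/(190 + 50) = 0.583
VSWR = (1 + 0.583)/(1 − 0.583)

VSWR ≈ 3.8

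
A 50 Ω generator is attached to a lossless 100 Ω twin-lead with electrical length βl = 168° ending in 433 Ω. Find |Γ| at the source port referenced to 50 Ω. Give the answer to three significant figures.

tan(βl) = -0.213
Z_in = Z_0·(Z_L + jZ_0·tanβl)/(Z_0 + jZ_L·tanβl) = 245 + j204 Ω
Γ_s = (Z_in − Z_s)/(Z_in + Z_s) = (195 + j204)/(295 + j204), |Γ_s| = 0.787

|Γ| ≈ 0.787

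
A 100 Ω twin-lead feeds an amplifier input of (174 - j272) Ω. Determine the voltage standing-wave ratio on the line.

Γ = (Z_L − Z_0)/(Z_L + Z_0) = (74 − j272)/(274 − j272)
|Γ| = 282/386 = 0.73
VSWR = (1 + |Γ|)/(1 − |Γ|) = 1.73/0.27

VSWR ≈ 6.41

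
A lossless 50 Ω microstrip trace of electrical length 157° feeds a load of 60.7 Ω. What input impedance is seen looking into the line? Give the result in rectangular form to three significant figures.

tan(βl) = tan(157°) = -0.424
Z_in = Z_0·(Z_L + jZ_0·tanβl)/(Z_0 + jZ_L·tanβl)
     = 50·(60.7 − j21.2)/(50 − j25.8)

Z_in ≈ 56.6 + j7.95 Ω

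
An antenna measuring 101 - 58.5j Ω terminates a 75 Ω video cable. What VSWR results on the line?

VSWR ≈ 2.05

Γ = (Z_L − Z_0)/(Z_L + Z_0) = (26 − j58.5)/(176 − j58.5)
|Γ| = 64/185 = 0.345
VSWR = (1 + |Γ|)/(1 − |Γ|) = 1.35/0.655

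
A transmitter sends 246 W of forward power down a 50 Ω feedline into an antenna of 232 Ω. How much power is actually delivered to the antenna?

Γ = (232 − 50)/(232 + 50) = 0.645
|Γ|² = 0.417
P_refl = |Γ|²·P_inc = 102 W, P_del = (1 − |Γ|²)·P_inc = 144 W

P_delivered ≈ 144 W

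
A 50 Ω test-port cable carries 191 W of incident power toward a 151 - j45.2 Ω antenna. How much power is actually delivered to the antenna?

|Γ| = |(101 − j45.2)/(201 − j45.2)| = 0.537
|Γ|² = 0.288
P_refl = |Γ|²·P_inc = 55.1 W, P_del = (1 − |Γ|²)·P_inc = 136 W

P_delivered ≈ 136 W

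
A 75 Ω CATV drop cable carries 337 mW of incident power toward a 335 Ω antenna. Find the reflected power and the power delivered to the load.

Γ = (335 − 75)/(335 + 75) = 0.634
|Γ|² = 0.402
P_refl = |Γ|²·P_inc = 136 mW, P_del = (1 − |Γ|²)·P_inc = 201 mW

P_reflected ≈ 136 mW; P_delivered ≈ 201 mW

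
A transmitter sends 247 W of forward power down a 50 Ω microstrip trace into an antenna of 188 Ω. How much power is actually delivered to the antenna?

Γ = (188 − 50)/(188 + 50) = 0.58
|Γ|² = 0.336
P_refl = |Γ|²·P_inc = 83 W, P_del = (1 − |Γ|²)·P_inc = 164 W

P_delivered ≈ 164 W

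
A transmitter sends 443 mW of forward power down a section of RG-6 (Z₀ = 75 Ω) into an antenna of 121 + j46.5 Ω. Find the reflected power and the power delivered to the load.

P_reflected ≈ 46.7 mW; P_delivered ≈ 396 mW

|Γ| = |(46 + j46.5)/(196 + j46.5)| = 0.325
|Γ|² = 0.105
P_refl = |Γ|²·P_inc = 46.7 mW, P_del = (1 − |Γ|²)·P_inc = 396 mW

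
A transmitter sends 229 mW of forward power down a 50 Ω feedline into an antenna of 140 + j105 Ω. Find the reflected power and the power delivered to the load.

P_reflected ≈ 92.9 mW; P_delivered ≈ 136 mW

|Γ| = |(90 + j105)/(190 + j105)| = 0.637
|Γ|² = 0.406
P_refl = |Γ|²·P_inc = 92.9 mW, P_del = (1 − |Γ|²)·P_inc = 136 mW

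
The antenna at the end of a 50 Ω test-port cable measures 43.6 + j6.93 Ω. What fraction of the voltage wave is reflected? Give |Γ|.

Γ = (Z_L − Z_0)/(Z_L + Z_0) = (-6.4 + j6.93)/(93.6 + j6.93)
|Γ| = 9.43/93.9

|Γ| ≈ 0.101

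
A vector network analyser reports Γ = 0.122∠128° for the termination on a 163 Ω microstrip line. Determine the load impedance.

Z_L ≈ 138 + j26.9 Ω

Z_L = Z_0·(1 + Γ)/(1 − Γ) = 163·(0.925 + j0.0961)/(1.08 − j0.0961)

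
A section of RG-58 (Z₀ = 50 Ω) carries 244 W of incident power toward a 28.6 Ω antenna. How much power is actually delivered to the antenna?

Γ = (28.6 − 50)/(28.6 + 50) = -0.272
|Γ|² = 0.0741
P_refl = |Γ|²·P_inc = 18.1 W, P_del = (1 − |Γ|²)·P_inc = 226 W

P_delivered ≈ 226 W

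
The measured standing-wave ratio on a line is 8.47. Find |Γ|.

|Γ| ≈ 0.789

|Γ| = (S − 1)/(S + 1) = (8.47 − 1)/(8.47 + 1) = 7.47/9.47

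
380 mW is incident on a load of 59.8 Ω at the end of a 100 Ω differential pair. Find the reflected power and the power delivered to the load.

Γ = (59.8 − 100)/(59.8 + 100) = -0.252
|Γ|² = 0.0633
P_refl = |Γ|²·P_inc = 24 mW, P_del = (1 − |Γ|²)·P_inc = 356 mW

P_reflected ≈ 24 mW; P_delivered ≈ 356 mW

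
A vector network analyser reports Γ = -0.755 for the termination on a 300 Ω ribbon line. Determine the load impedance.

Z_L ≈ 41.9 Ω

Z_L = Z_0·(1 + Γ)/(1 − Γ) = 300·(0.245)/(1.75)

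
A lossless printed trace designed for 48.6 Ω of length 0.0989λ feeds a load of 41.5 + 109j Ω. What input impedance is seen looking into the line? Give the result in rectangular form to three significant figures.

βl = 2π × 0.0989 = 35.6°
tan(βl) = tan(35.6°) = 0.716
Z_in = Z_0·(Z_L + jZ_0·tanβl)/(Z_0 + jZ_L·tanβl)
     = 48.6·(41.5 + j144)/(-29.4 + j29.7)

Z_in ≈ 84.7 − j152 Ω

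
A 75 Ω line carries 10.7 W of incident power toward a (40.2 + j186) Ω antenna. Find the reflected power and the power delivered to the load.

P_reflected ≈ 8 W; P_delivered ≈ 2.7 W

|Γ| = |(-34.8 + j186)/(115.2 + j186)| = 0.865
|Γ|² = 0.748
P_refl = |Γ|²·P_inc = 8 W, P_del = (1 − |Γ|²)·P_inc = 2.7 W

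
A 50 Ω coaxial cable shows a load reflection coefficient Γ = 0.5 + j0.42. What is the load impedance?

Z_L = Z_0·(1 + Γ)/(1 − Γ) = 50·(1.5 + j0.42)/(0.5 − j0.42)

Z_L ≈ 67.3 + j98.5 Ω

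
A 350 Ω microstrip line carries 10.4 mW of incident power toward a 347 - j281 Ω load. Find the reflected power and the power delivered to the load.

|Γ| = |(-3 − j281)/(697 − j281)| = 0.374
|Γ|² = 0.14
P_refl = |Γ|²·P_inc = 1.45 mW, P_del = (1 − |Γ|²)·P_inc = 8.95 mW

P_reflected ≈ 1.45 mW; P_delivered ≈ 8.95 mW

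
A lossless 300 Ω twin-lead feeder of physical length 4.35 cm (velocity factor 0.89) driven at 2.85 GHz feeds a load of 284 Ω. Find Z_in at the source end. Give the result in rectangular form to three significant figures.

λ = v/f = 0.89·c / 2.85 GHz = 0.0937 m
βl = 2π·l/λ = 2π × 0.464 = 167°
tan(βl) = tan(167°) = -0.228
Z_in = Z_0·(Z_L + jZ_0·tanβl)/(Z_0 + jZ_L·tanβl)
     = 300·(284 − j68.4)/(300 − j64.7)

Z_in ≈ 285 − j6.78 Ω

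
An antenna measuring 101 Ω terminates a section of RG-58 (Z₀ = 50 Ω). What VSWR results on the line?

Γ = (101 − 50)/(101 + 50) = 0.338
VSWR = (1 + 0.338)/(1 − 0.338)

VSWR ≈ 2.02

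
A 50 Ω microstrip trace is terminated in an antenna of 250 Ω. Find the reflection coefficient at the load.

Γ = (Z_L − Z_0)/(Z_L + Z_0) = (250 − 50)/(250 + 50) = 200/300

Γ = 0.667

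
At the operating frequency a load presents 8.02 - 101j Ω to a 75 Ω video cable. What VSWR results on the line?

Γ = (Z_L − Z_0)/(Z_L + Z_0) = (-66.98 − j101)/(83.02 − j101)
|Γ| = 121/131 = 0.927
VSWR = (1 + |Γ|)/(1 − |Γ|) = 1.93/0.073

VSWR ≈ 26.4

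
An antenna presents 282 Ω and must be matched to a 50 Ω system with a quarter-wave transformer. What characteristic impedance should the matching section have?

Z_qwt ≈ 119 Ω

Z_qwt = √(Z_0·R_L) = √(50 × 282) = √14100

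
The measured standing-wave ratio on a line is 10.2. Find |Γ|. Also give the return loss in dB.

|Γ| ≈ 0.821; return loss ≈ 1.71 dB

|Γ| = (S − 1)/(S + 1) = (10.2 − 1)/(10.2 + 1) = 9.2/11.2
RL = −20·log₁₀|Γ| = −20·log₁₀(0.821)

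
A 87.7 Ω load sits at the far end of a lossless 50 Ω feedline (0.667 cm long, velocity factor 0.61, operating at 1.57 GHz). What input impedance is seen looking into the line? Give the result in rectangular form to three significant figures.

Z_in ≈ 69.8 − j27.2 Ω

λ = v/f = 0.61·c / 1.57 GHz = 0.117 m
βl = 2π·l/λ = 2π × 0.0572 = 20.6°
tan(βl) = tan(20.6°) = 0.376
Z_in = Z_0·(Z_L + jZ_0·tanβl)/(Z_0 + jZ_L·tanβl)
     = 50·(87.7 + j18.8)/(50 + j33)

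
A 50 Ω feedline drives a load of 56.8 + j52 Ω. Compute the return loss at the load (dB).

RL ≈ 7.1 dB

Γ = (6.8 + j52)/(106.8 + j52), |Γ| = 0.441
RL = −20·log₁₀|Γ| = −20·log₁₀(0.441)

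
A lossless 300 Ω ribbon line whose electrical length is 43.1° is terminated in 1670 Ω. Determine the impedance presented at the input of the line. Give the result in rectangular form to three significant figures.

Z_in ≈ 111 − j299 Ω

tan(βl) = tan(43.1°) = 0.936
Z_in = Z_0·(Z_L + jZ_0·tanβl)/(Z_0 + jZ_L·tanβl)
     = 300·(1670 + j281)/(300 + j1560)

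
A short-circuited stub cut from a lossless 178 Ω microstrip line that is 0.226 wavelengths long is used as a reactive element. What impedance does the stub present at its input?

βl = 2π × 0.226 = 81.4°
tan(βl) = 6.58
For a short-circuited stub, Z_in = jZ_0·tan(βl)

Z_in ≈ +j1170 Ω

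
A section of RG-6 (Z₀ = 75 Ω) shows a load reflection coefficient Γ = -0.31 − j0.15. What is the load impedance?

Z_L ≈ 38 − j12.9 Ω

Z_L = Z_0·(1 + Γ)/(1 − Γ) = 75·(0.69 − j0.15)/(1.31 + j0.15)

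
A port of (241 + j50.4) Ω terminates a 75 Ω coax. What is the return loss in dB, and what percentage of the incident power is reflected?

RL ≈ 5.32 dB; 29.4% of incident power reflected

Γ = (166 + j50.4)/(316 + j50.4), |Γ| = 0.542
RL = −20·log₁₀(0.542) = 5.32 dB
P_refl/P_inc = |Γ|² = 0.294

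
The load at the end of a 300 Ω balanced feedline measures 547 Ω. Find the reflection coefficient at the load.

Γ = 0.292

Γ = (Z_L − Z_0)/(Z_L + Z_0) = (547 − 300)/(547 + 300) = 247/847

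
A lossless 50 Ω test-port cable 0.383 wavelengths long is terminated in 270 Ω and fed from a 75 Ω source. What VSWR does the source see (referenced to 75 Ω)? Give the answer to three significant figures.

VSWR ≈ 5.66

βl = 2π × 0.383 = 138°
tan(βl) = -0.904
Z_in = Z_0·(Z_L + jZ_0·tanβl)/(Z_0 + jZ_L·tanβl) = 19.8 + j51.3 Ω
Γ_s = (Z_in − Z_s)/(Z_in + Z_s) = (-55.2 + j51.3)/(94.8 + j51.3), |Γ_s| = 0.7
VSWR = (1 + |Γ_s|)/(1 − |Γ_s|)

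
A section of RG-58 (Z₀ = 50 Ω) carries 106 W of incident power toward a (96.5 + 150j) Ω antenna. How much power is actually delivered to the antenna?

P_delivered ≈ 46.5 W

|Γ| = |(46.5 + j150)/(146.5 + j150)| = 0.749
|Γ|² = 0.561
P_refl = |Γ|²·P_inc = 59.5 W, P_del = (1 − |Γ|²)·P_inc = 46.5 W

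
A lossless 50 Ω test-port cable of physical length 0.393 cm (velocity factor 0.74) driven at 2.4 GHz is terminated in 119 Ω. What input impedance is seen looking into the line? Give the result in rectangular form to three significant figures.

Z_in ≈ 89.8 − j44.8 Ω

λ = v/f = 0.74·c / 2.4 GHz = 0.0925 m
βl = 2π·l/λ = 2π × 0.0425 = 15.3°
tan(βl) = tan(15.3°) = 0.273
Z_in = Z_0·(Z_L + jZ_0·tanβl)/(Z_0 + jZ_L·tanβl)
     = 50·(119 + j13.7)/(50 + j32.5)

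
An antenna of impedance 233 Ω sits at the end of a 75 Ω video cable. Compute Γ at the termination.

Γ = 0.513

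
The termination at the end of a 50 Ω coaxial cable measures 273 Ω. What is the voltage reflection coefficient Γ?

Γ = 0.69

Γ = (Z_L − Z_0)/(Z_L + Z_0) = (273 − 50)/(273 + 50) = 223/323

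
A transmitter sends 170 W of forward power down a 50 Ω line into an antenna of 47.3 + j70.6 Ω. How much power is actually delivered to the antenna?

|Γ| = |(-2.7 + j70.6)/(97.3 + j70.6)| = 0.588
|Γ|² = 0.345
P_refl = |Γ|²·P_inc = 58.7 W, P_del = (1 − |Γ|²)·P_inc = 111 W

P_delivered ≈ 111 W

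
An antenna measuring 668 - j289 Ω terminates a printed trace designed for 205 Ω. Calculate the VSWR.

Γ = (Z_L − Z_0)/(Z_L + Z_0) = (463 − j289)/(873 − j289)
|Γ| = 546/920 = 0.594
VSWR = (1 + |Γ|)/(1 − |Γ|) = 1.59/0.406

VSWR ≈ 3.92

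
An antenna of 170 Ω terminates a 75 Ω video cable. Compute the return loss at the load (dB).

RL ≈ 8.23 dB

Γ = (170 − 75)/(170 + 75) = 0.388
RL = −20·log₁₀|Γ| = −20·log₁₀(0.388)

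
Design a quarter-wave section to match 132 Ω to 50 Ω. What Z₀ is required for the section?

Z_qwt ≈ 81.2 Ω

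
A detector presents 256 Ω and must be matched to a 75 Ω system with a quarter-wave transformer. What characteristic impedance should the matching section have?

Z_qwt = √(Z_0·R_L) = √(75 × 256) = √19200

Z_qwt ≈ 139 Ω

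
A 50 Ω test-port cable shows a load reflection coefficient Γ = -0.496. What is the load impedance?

Z_L = Z_0·(1 + Γ)/(1 − Γ) = 50·(0.504)/(1.5)

Z_L ≈ 16.8 Ω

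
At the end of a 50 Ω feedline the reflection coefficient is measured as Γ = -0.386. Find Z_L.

Z_L ≈ 22.2 Ω

Z_L = Z_0·(1 + Γ)/(1 − Γ) = 50·(0.614)/(1.39)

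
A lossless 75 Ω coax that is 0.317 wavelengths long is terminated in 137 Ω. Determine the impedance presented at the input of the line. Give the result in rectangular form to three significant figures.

βl = 2π × 0.317 = 114°
tan(βl) = tan(114°) = -2.23
Z_in = Z_0·(Z_L + jZ_0·tanβl)/(Z_0 + jZ_L·tanβl)
     = 75·(137 − j168)/(75 − j306)

Z_in ≈ 46.5 + j22.2 Ω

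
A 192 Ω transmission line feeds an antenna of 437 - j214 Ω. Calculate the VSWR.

VSWR ≈ 2.92

Γ = (Z_L − Z_0)/(Z_L + Z_0) = (245 − j214)/(629 − j214)
|Γ| = 325/664 = 0.49
VSWR = (1 + |Γ|)/(1 − |Γ|) = 1.49/0.51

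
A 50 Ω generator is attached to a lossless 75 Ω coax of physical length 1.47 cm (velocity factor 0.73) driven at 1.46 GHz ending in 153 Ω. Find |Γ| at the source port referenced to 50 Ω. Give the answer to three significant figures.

λ = v/f = 0.73·c / 1.46 GHz = 0.15 m
βl = 2π·l/λ = 2π × 0.098 = 35.3°
tan(βl) = 0.708
Z_in = Z_0·(Z_L + jZ_0·tanβl)/(Z_0 + jZ_L·tanβl) = 74.5 − j54.4 Ω
Γ_s = (Z_in − Z_s)/(Z_in + Z_s) = (24.5 − j54.4)/(124 − j54.4), |Γ_s| = 0.439

|Γ| ≈ 0.439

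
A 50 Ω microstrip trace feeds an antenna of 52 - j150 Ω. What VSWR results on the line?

Γ = (Z_L − Z_0)/(Z_L + Z_0) = (2 − j150)/(102 − j150)
|Γ| = 150/181 = 0.827
VSWR = (1 + |Γ|)/(1 − |Γ|) = 1.83/0.173

VSWR ≈ 10.6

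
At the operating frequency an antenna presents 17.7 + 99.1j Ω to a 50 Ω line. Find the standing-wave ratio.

VSWR ≈ 14.2

Γ = (Z_L − Z_0)/(Z_L + Z_0) = (-32.3 + j99.1)/(67.7 + j99.1)
|Γ| = 104/120 = 0.868
VSWR = (1 + |Γ|)/(1 − |Γ|) = 1.87/0.132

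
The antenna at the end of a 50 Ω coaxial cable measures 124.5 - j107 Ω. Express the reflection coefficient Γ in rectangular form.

Γ = (Z_L − Z_0)/(Z_L + Z_0) = (74.5 − j107)/(174.5 − j107)

Γ ≈ 0.584 − j0.255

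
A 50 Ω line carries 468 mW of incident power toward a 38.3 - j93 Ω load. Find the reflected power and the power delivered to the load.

P_reflected ≈ 250 mW; P_delivered ≈ 218 mW

|Γ| = |(-11.7 − j93)/(88.3 − j93)| = 0.731
|Γ|² = 0.534
P_refl = |Γ|²·P_inc = 250 mW, P_del = (1 − |Γ|²)·P_inc = 218 mW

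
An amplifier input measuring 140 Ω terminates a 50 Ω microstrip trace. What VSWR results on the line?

Γ = (140 − 50)/(140 + 50) = 0.474
VSWR = (1 + 0.474)/(1 − 0.474)

VSWR ≈ 2.8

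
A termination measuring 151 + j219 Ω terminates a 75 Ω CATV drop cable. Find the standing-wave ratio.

VSWR ≈ 6.59

Γ = (Z_L − Z_0)/(Z_L + Z_0) = (76 + j219)/(226 + j219)
|Γ| = 232/315 = 0.737
VSWR = (1 + |Γ|)/(1 − |Γ|) = 1.74/0.263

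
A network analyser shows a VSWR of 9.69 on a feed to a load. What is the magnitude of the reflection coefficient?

|Γ| ≈ 0.813

|Γ| = (S − 1)/(S + 1) = (9.69 − 1)/(9.69 + 1) = 8.69/10.7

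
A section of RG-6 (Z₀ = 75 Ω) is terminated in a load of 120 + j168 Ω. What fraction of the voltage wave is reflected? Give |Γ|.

Γ = (Z_L − Z_0)/(Z_L + Z_0) = (45 + j168)/(195 + j168)
|Γ| = 174/257

|Γ| ≈ 0.676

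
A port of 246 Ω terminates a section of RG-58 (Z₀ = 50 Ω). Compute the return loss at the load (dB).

RL ≈ 3.58 dB

Γ = (246 − 50)/(246 + 50) = 0.662
RL = −20·log₁₀|Γ| = −20·log₁₀(0.662)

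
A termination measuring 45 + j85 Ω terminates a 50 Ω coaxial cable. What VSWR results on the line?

Γ = (Z_L − Z_0)/(Z_L + Z_0) = (-5 + j85)/(95 + j85)
|Γ| = 85.1/127 = 0.668
VSWR = (1 + |Γ|)/(1 − |Γ|) = 1.67/0.332

VSWR ≈ 5.02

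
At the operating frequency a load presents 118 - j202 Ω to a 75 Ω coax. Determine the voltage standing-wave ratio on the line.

Γ = (Z_L − Z_0)/(Z_L + Z_0) = (43 − j202)/(193 − j202)
|Γ| = 207/279 = 0.739
VSWR = (1 + |Γ|)/(1 − |Γ|) = 1.74/0.261

VSWR ≈ 6.67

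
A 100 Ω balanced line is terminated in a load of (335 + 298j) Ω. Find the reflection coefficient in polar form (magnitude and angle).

Γ = (Z_L − Z_0)/(Z_L + Z_0) = (235 + j298)/(435 + j298)
|Γ| = 380/527 = 0.72

Γ ≈ 0.72 ∠ 17.3°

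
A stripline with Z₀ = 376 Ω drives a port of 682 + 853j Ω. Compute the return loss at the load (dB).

Γ = (306 + j853)/(1058 + j853), |Γ| = 0.667
RL = −20·log₁₀|Γ| = −20·log₁₀(0.667)

RL ≈ 3.52 dB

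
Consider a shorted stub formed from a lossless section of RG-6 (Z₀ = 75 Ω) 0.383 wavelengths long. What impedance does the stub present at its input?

βl = 2π × 0.383 = 138°
tan(βl) = -0.904
For a shorted stub, Z_in = jZ_0·tan(βl)

Z_in ≈ −j67.8 Ω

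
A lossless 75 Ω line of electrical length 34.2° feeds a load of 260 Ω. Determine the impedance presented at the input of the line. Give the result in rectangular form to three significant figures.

Z_in ≈ 58 − j85.7 Ω

tan(βl) = tan(34.2°) = 0.68
Z_in = Z_0·(Z_L + jZ_0·tanβl)/(Z_0 + jZ_L·tanβl)
     = 75·(260 + j51)/(75 + j177)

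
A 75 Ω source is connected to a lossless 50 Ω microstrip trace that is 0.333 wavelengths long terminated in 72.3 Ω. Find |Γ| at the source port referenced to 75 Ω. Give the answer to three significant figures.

|Γ| ≈ 0.325

βl = 2π × 0.333 = 120°
tan(βl) = -1.74
Z_in = Z_0·(Z_L + jZ_0·tanβl)/(Z_0 + jZ_L·tanβl) = 39.7 + j12.9 Ω
Γ_s = (Z_in − Z_s)/(Z_in + Z_s) = (-35.3 + j12.9)/(115 + j12.9), |Γ_s| = 0.325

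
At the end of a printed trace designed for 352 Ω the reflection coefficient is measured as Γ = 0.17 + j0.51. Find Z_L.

Z_L ≈ 264 + j378 Ω

Z_L = Z_0·(1 + Γ)/(1 − Γ) = 352·(1.17 + j0.51)/(0.83 − j0.51)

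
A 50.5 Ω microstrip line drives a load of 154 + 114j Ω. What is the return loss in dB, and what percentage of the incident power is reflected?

RL ≈ 3.64 dB; 43.3% of incident power reflected

Γ = (103.5 + j114)/(204.5 + j114), |Γ| = 0.658
RL = −20·log₁₀(0.658) = 3.64 dB
P_refl/P_inc = |Γ|² = 0.433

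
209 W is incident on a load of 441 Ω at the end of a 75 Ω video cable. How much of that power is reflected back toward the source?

P_reflected ≈ 105 W

Γ = (441 − 75)/(441 + 75) = 0.709
|Γ|² = 0.503
P_refl = |Γ|²·P_inc = 105 W, P_del = (1 − |Γ|²)·P_inc = 104 W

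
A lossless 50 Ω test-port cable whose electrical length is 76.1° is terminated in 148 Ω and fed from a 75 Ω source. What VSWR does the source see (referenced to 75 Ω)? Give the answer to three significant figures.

tan(βl) = 4.04
Z_in = Z_0·(Z_L + jZ_0·tanβl)/(Z_0 + jZ_L·tanβl) = 17.8 − j10.9 Ω
Γ_s = (Z_in − Z_s)/(Z_in + Z_s) = (-57.2 − j10.9)/(92.8 − j10.9), |Γ_s| = 0.623
VSWR = (1 + |Γ_s|)/(1 − |Γ_s|)

VSWR ≈ 4.31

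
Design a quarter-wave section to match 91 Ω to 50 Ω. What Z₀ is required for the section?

Z_qwt = √(Z_0·R_L) = √(50 × 91) = √4550

Z_qwt ≈ 67.5 Ω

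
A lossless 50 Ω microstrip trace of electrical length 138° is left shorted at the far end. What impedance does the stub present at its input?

Z_in ≈ −j45 Ω

tan(βl) = -0.9
For a shorted stub, Z_in = jZ_0·tan(βl)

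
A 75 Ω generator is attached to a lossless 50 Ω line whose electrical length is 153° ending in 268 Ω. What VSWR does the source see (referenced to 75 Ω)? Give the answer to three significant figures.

tan(βl) = -0.51
Z_in = Z_0·(Z_L + jZ_0·tanβl)/(Z_0 + jZ_L·tanβl) = 39.9 + j83.5 Ω
Γ_s = (Z_in − Z_s)/(Z_in + Z_s) = (-35.1 + j83.5)/(115 + j83.5), |Γ_s| = 0.638
VSWR = (1 + |Γ_s|)/(1 − |Γ_s|)

VSWR ≈ 4.52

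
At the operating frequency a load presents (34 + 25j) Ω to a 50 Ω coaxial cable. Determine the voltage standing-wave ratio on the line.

Γ = (Z_L − Z_0)/(Z_L + Z_0) = (-16 + j25)/(84 + j25)
|Γ| = 29.7/87.6 = 0.339
VSWR = (1 + |Γ|)/(1 − |Γ|) = 1.34/0.661

VSWR ≈ 2.02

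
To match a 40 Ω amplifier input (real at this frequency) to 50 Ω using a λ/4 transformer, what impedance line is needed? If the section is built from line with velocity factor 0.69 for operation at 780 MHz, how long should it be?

Z_qwt = √(Z_0·R_L) = √(50 × 40) = √2000
λ = 0.69·c/f = 0.265 m, so l = λ/4 = 0.0663 m

Z_qwt ≈ 44.7 Ω; length ≈ 6.63 cm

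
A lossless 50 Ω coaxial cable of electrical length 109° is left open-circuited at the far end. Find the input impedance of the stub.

Z_in ≈ +j17.2 Ω

tan(βl) = -2.9
For an open-circuited stub, Z_in = −jZ_0·cot(βl) = −jZ_0/tan(βl)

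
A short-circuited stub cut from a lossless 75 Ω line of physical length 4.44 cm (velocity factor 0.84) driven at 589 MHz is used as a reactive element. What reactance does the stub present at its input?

X_in ≈ 57.3 Ω (inductive)

λ = v/f = 0.84·c / 589 MHz = 0.428 m
βl = 2π·l/λ = 2π × 0.104 = 37.4°
tan(βl) = 0.763
For a short-circuited stub, Z_in = jZ_0·tan(βl)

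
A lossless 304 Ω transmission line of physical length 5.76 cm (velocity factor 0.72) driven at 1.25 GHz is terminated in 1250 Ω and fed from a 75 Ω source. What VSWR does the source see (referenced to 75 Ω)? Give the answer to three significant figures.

λ = v/f = 0.72·c / 1.25 GHz = 0.173 m
βl = 2π·l/λ = 2π × 0.333 = 120°
tan(βl) = -1.73
Z_in = Z_0·(Z_L + jZ_0·tanβl)/(Z_0 + jZ_L·tanβl) = 96.7 + j162 Ω
Γ_s = (Z_in − Z_s)/(Z_in + Z_s) = (21.7 + j162)/(172 + j162), |Γ_s| = 0.692
VSWR = (1 + |Γ_s|)/(1 − |Γ_s|)

VSWR ≈ 5.5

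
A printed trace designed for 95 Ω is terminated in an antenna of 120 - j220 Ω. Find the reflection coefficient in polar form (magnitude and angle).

Γ ≈ 0.72 ∠ -37.9°

Γ = (Z_L − Z_0)/(Z_L + Z_0) = (25 − j220)/(215 − j220)
|Γ| = 221/308 = 0.72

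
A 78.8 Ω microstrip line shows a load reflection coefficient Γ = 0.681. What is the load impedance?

Z_L ≈ 415 Ω

Z_L = Z_0·(1 + Γ)/(1 − Γ) = 78.8·(1.68)/(0.319)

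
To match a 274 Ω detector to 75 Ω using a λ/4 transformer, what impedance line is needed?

Z_qwt ≈ 143 Ω

Z_qwt = √(Z_0·R_L) = √(75 × 274) = √20550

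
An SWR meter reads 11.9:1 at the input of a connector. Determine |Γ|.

|Γ| ≈ 0.845

|Γ| = (S − 1)/(S + 1) = (11.9 − 1)/(11.9 + 1) = 10.9/12.9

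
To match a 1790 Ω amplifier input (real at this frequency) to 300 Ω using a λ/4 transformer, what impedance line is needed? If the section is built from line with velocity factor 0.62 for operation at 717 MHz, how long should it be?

Z_qwt = √(Z_0·R_L) = √(300 × 1790) = √537000
λ = 0.62·c/f = 0.259 m, so l = λ/4 = 0.0649 m

Z_qwt ≈ 733 Ω; length ≈ 6.49 cm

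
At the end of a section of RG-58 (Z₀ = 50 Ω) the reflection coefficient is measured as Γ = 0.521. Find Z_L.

Z_L = Z_0·(1 + Γ)/(1 − Γ) = 50·(1.52)/(0.479)

Z_L ≈ 159 Ω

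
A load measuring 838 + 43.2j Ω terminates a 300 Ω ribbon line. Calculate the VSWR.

VSWR ≈ 2.8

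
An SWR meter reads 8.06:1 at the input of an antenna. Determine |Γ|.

|Γ| ≈ 0.779

|Γ| = (S − 1)/(S + 1) = (8.06 − 1)/(8.06 + 1) = 7.06/9.06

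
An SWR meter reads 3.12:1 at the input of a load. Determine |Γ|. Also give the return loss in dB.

|Γ| ≈ 0.515; return loss ≈ 5.77 dB

|Γ| = (S − 1)/(S + 1) = (3.12 − 1)/(3.12 + 1) = 2.12/4.12
RL = −20·log₁₀|Γ| = −20·log₁₀(0.515)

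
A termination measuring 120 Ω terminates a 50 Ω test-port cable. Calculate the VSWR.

Γ = (120 − 50)/(120 + 50) = 0.412
VSWR = (1 + 0.412)/(1 − 0.412)

VSWR ≈ 2.4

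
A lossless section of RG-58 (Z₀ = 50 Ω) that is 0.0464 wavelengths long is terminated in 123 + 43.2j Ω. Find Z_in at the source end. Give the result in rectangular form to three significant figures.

Z_in ≈ 123 − j43.6 Ω

βl = 2π × 0.0464 = 16.7°
tan(βl) = tan(16.7°) = 0.3
Z_in = Z_0·(Z_L + jZ_0·tanβl)/(Z_0 + jZ_L·tanβl)
     = 50·(123 + j58.2)/(37 + j36.9)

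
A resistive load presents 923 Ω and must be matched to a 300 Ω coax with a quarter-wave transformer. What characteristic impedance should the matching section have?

Z_qwt = √(Z_0·R_L) = √(300 × 923) = √276900

Z_qwt ≈ 526 Ω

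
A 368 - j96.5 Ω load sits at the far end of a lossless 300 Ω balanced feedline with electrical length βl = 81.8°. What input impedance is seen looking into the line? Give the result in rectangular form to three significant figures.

Z_in ≈ 218 + j39.6 Ω

tan(βl) = tan(81.8°) = 6.94
Z_in = Z_0·(Z_L + jZ_0·tanβl)/(Z_0 + jZ_L·tanβl)
     = 300·(368 + j1990)/(970 + j2550)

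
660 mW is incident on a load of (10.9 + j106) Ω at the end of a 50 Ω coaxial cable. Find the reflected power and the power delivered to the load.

|Γ| = |(-39.1 + j106)/(60.9 + j106)| = 0.924
|Γ|² = 0.854
P_refl = |Γ|²·P_inc = 564 mW, P_del = (1 − |Γ|²)·P_inc = 96.3 mW

P_reflected ≈ 564 mW; P_delivered ≈ 96.3 mW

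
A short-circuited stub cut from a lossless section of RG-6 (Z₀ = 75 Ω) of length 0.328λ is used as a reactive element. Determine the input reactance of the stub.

βl = 2π × 0.328 = 118°
tan(βl) = -1.87
For a short-circuited stub, Z_in = jZ_0·tan(βl)

X_in ≈ -141 Ω (capacitive)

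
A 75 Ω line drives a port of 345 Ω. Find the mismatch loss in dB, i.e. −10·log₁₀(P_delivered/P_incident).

mismatch loss ≈ 2.32 dB

Γ = (345 − 75)/(345 + 75) = 0.643
|Γ|² = 0.413, so P_del/P_inc = 1 − |Γ|² = 0.587
ML = −10·log₁₀(1 − |Γ|²)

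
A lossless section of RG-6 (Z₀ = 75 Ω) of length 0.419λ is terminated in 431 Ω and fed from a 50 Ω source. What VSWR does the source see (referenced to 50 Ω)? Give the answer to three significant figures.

βl = 2π × 0.419 = 151°
tan(βl) = -0.558
Z_in = Z_0·(Z_L + jZ_0·tanβl)/(Z_0 + jZ_L·tanβl) = 50.1 + j119 Ω
Γ_s = (Z_in − Z_s)/(Z_in + Z_s) = (0.0991 + j119)/(100 + j119), |Γ_s| = 0.765
VSWR = (1 + |Γ_s|)/(1 − |Γ_s|)

VSWR ≈ 7.5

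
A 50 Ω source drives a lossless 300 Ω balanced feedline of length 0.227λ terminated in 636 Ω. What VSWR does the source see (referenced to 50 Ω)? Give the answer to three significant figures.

VSWR ≈ 3.06

βl = 2π × 0.227 = 81.7°
tan(βl) = 6.87
Z_in = Z_0·(Z_L + jZ_0·tanβl)/(Z_0 + jZ_L·tanβl) = 144 − j33.8 Ω
Γ_s = (Z_in − Z_s)/(Z_in + Z_s) = (93.8 − j33.8)/(194 − j33.8), |Γ_s| = 0.507
VSWR = (1 + |Γ_s|)/(1 − |Γ_s|)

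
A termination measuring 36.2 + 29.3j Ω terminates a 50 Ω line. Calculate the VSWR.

VSWR ≈ 2.1

Γ = (Z_L − Z_0)/(Z_L + Z_0) = (-13.8 + j29.3)/(86.2 + j29.3)
|Γ| = 32.4/91 = 0.356
VSWR = (1 + |Γ|)/(1 − |Γ|) = 1.36/0.644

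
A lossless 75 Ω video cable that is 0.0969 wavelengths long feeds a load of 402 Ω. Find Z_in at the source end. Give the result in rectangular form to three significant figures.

Z_in ≈ 39.9 − j96.9 Ω

βl = 2π × 0.0969 = 34.9°
tan(βl) = tan(34.9°) = 0.697
Z_in = Z_0·(Z_L + jZ_0·tanβl)/(Z_0 + jZ_L·tanβl)
     = 75·(402 + j52.3)/(75 + j280)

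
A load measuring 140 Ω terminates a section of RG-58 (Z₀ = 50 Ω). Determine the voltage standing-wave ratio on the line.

Γ = (140 − 50)/(140 + 50) = 0.474
VSWR = (1 + 0.474)/(1 − 0.474)

VSWR ≈ 2.8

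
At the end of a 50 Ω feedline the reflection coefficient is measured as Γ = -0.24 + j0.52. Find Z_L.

Z_L ≈ 18.6 + j28.8 Ω

Z_L = Z_0·(1 + Γ)/(1 − Γ) = 50·(0.76 + j0.52)/(1.24 − j0.52)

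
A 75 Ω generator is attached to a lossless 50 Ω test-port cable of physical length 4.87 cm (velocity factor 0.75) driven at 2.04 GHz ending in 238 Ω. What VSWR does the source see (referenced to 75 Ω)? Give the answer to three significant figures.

λ = v/f = 0.75·c / 2.04 GHz = 0.11 m
βl = 2π·l/λ = 2π × 0.442 = 159°
tan(βl) = -0.385
Z_in = Z_0·(Z_L + jZ_0·tanβl)/(Z_0 + jZ_L·tanβl) = 62.8 + j95.7 Ω
Γ_s = (Z_in − Z_s)/(Z_in + Z_s) = (-12.2 + j95.7)/(138 + j95.7), |Γ_s| = 0.575
VSWR = (1 + |Γ_s|)/(1 − |Γ_s|)

VSWR ≈ 3.71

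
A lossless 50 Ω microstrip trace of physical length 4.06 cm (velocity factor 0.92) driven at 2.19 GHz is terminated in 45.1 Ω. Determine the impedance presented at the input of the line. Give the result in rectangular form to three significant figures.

λ = v/f = 0.92·c / 2.19 GHz = 0.126 m
βl = 2π·l/λ = 2π × 0.322 = 116°
tan(βl) = tan(116°) = -2.05
Z_in = Z_0·(Z_L + jZ_0·tanβl)/(Z_0 + jZ_L·tanβl)
     = 50·(45.1 − j103)/(50 − j92.6)

Z_in ≈ 53.1 − j4.32 Ω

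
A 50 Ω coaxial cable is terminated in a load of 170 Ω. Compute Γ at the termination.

Γ = (Z_L − Z_0)/(Z_L + Z_0) = (170 − 50)/(170 + 50) = 120/220

Γ = 0.545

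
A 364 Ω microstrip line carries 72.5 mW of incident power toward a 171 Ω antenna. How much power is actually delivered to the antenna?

P_delivered ≈ 63.1 mW

Γ = (171 − 364)/(171 + 364) = -0.361
|Γ|² = 0.13
P_refl = |Γ|²·P_inc = 9.44 mW, P_del = (1 − |Γ|²)·P_inc = 63.1 mW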